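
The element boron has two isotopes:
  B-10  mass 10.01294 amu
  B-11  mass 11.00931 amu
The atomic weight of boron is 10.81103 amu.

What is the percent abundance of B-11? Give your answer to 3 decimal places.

Writing the weighted mean with unknown fraction x of B-10:
10.01294·x + 11.00931·(1 − x) = 10.81103
(10.01294 − 11.00931)·x = 10.81103 − 11.00931
x = -0.19828 / -0.99637 = 0.19900 → 19.900% B-10, 80.100% B-11.

80.100%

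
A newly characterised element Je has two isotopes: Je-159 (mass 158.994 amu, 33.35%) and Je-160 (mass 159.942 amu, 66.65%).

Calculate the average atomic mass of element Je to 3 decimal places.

Weight each isotope mass by its fractional abundance: 0.3335 × 158.994 + 0.6665 × 159.942
= 53.0245 + 106.6013 = 159.6258 amu

159.626 amu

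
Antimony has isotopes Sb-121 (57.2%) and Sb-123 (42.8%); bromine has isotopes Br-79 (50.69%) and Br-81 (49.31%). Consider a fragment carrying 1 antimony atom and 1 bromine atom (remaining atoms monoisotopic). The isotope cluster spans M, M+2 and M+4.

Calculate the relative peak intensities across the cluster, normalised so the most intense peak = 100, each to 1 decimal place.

Antimony pattern (n=1): 0.5720 : 0.4280
Bromine pattern (n=1): 0.5069 : 0.4931
Convolve the two distributions (both contribute in 2-u steps):
  M: 0.5720×0.5069 = 0.289947
  M+2: 0.5720×0.4931 + 0.4280×0.5069 = 0.499006
  M+4: 0.4280×0.4931 = 0.211047
Scale to base peak (0.499006) = 100: 58.1 : 100.0 : 42.3

58.1 : 100.0 : 42.3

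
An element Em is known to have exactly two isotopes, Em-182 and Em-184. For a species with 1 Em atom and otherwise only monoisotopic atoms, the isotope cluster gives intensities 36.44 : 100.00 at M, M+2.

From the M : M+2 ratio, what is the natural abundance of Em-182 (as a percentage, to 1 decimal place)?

26.7%

If p is the fraction of Em that is Em-182, then I(M+2)/I(M) = [C(1,1)·p^0·(1−p)] / p^1 = 1·(1−p)/p = 100.00/36.44 = 2.7442
(1−p)/p = 2.7442/1 = 2.7442  ⇒  p = 1/(1 + 2.7442) = 0.2671
Em-182: 26.7%, Em-184: 73.3%.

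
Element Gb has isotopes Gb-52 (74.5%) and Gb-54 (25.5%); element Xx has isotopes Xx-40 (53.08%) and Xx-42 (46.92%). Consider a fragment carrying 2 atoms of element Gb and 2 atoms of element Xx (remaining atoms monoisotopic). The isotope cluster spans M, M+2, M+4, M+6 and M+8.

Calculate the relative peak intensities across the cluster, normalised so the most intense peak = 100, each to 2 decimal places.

Element Gb pattern (n=2): 0.555025 : 0.37995 : 0.065025
Element Xx pattern (n=2): 0.28174864 : 0.49810272 : 0.22014864
Convolve the two distributions (both contribute in 2-u steps):
  M: 0.555025×0.28174864 = 0.156378
  M+2: 0.555025×0.49810272 + 0.37995×0.28174864 = 0.383510
  M+4: 0.555025×0.22014864 + 0.37995×0.49810272 + 0.065025×0.28174864 = 0.329763
  M+6: 0.37995×0.22014864 + 0.065025×0.49810272 = 0.116035
  M+8: 0.065025×0.22014864 = 0.014315
Scale to base peak (0.383510) = 100: 40.78 : 100.00 : 85.99 : 30.26 : 3.73

40.78 : 100.00 : 85.99 : 30.26 : 3.73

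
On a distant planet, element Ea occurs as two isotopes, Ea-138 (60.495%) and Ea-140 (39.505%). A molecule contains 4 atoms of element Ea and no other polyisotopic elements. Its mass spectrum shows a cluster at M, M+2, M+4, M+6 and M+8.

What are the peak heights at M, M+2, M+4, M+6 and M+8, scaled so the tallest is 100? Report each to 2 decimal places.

38.28 : 100.00 : 97.95 : 42.64 : 6.96

The 4 Ea atoms are independent, so intensities follow the terms of (0.60495 + 0.39505)^4.
P(M) = 0.60495^4 = 0.133930
P(M+2) = 4 × 0.60495^3 × 0.39505^1 = 0.349841
P(M+4) = 6 × 0.60495^2 × 0.39505^2 = 0.342684
P(M+6) = 4 × 0.60495^1 × 0.39505^3 = 0.149189
P(M+8) = 0.39505^4 = 0.024356
The M+2 peak is largest (0.349841); scaling to 100 gives 38.28 : 100.00 : 97.95 : 42.64 : 6.96.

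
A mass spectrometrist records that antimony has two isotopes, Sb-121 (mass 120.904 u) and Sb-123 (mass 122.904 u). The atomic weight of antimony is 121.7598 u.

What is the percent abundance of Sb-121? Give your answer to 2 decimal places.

With x = fraction of Sb-121 (so Sb-123 is 1 − x):
120.904·x + 122.904·(1 − x) = 121.7598
(120.904 − 122.904)·x = 121.7598 − 122.904
x = -1.1442 / -2.000 = 0.57210 → 57.21% Sb-121, 42.79% Sb-123.

57.21%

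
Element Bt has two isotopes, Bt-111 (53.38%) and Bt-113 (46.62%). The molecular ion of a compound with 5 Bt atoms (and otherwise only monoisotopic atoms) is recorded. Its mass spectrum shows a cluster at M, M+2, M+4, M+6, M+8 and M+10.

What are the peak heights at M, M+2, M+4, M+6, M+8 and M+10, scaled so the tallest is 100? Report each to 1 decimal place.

The 5 Bt atoms are independent, so intensities follow the terms of (0.5338 + 0.4662)^5.
P(M) = 0.5338^5 = 0.043340
P(M+2) = 5 × 0.5338^4 × 0.4662^1 = 0.189259
P(M+4) = 10 × 0.5338^3 × 0.4662^2 = 0.330583
P(M+6) = 10 × 0.5338^2 × 0.4662^3 = 0.288718
P(M+8) = 5 × 0.5338^1 × 0.4662^4 = 0.126078
P(M+10) = 0.4662^5 = 0.022022
The M+4 peak is largest (0.330583); scaling to 100 gives 13.1 : 57.3 : 100.0 : 87.3 : 38.1 : 6.7.

13.1 : 57.3 : 100.0 : 87.3 : 38.1 : 6.7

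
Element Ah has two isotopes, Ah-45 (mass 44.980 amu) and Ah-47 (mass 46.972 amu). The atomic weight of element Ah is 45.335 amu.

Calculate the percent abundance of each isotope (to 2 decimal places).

Ah-45: 82.18%, Ah-47: 17.82%

Writing the weighted mean with unknown fraction x of Ah-45:
44.980·x + 46.972·(1 − x) = 45.335
(44.980 − 46.972)·x = 45.335 − 46.972
x = -1.637 / -1.992 = 0.82179 → 82.18% Ah-45, 17.82% Ah-47.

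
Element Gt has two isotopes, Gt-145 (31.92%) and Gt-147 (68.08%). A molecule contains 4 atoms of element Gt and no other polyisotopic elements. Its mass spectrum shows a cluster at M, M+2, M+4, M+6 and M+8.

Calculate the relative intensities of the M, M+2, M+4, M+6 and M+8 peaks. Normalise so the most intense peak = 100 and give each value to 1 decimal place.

The 4 Gt atoms are independent, so intensities follow the terms of (0.3192 + 0.6808)^4.
P(M) = 0.3192^4 = 0.010381
P(M+2) = 4 × 0.3192^3 × 0.6808^1 = 0.088566
P(M+4) = 6 × 0.3192^2 × 0.6808^2 = 0.283345
P(M+6) = 4 × 0.3192^1 × 0.6808^3 = 0.402885
P(M+8) = 0.6808^4 = 0.214822
The M+6 peak is largest (0.402885); scaling to 100 gives 2.6 : 22.0 : 70.3 : 100.0 : 53.3.

2.6 : 22.0 : 70.3 : 100.0 : 53.3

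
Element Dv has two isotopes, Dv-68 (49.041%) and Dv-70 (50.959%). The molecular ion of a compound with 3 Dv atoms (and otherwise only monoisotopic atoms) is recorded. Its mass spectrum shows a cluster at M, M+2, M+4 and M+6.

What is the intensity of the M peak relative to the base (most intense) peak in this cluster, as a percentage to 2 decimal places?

30.87%

(0.49041 + 0.50959)^3 gives M 0.1179, M+2 0.3677, M+4 0.3821, M+6 0.1323; the largest is M+4.
P(M+4) = C(3,2) × 0.49041^1 × 0.50959^2 = 3 × 0.49041 × 0.25968197 = 0.382052 (base)
P(M) = C(3,0) × 0.49041^3 × 0.50959^0 = 1 × 0.11794457 × 1.0000 = 0.117945
Relative intensity = 0.117945 / 0.382052 × 100 = 30.87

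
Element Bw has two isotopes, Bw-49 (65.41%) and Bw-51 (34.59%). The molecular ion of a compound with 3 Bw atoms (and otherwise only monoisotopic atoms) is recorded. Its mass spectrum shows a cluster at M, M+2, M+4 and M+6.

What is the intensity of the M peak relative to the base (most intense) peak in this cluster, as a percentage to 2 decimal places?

Term probabilities: M 0.2799, M+2 0.4440, M+4 0.2348, M+6 0.0414. Base peak = M+2.
P(M+2) = C(3,1) × 0.6541^2 × 0.3459^1 = 3 × 0.42784681 × 0.3459 = 0.443977 (base)
P(M) = C(3,0) × 0.6541^3 × 0.3459^0 = 1 × 0.2798546 × 1.0000 = 0.279855
Relative intensity = 0.279855 / 0.443977 × 100 = 63.03

63.03%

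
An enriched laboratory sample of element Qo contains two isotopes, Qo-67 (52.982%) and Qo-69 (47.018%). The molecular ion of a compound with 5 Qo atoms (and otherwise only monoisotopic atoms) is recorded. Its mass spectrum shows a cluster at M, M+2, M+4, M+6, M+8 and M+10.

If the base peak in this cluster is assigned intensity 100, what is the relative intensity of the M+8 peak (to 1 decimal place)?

39.4

(0.52982 + 0.47018)^5 gives M 0.0417, M+2 0.1852, M+4 0.3288, M+6 0.2918, M+8 0.1295, M+10 0.0230; the largest is M+4.
P(M+4) = C(5,2) × 0.52982^3 × 0.47018^2 = 10 × 0.14872537 × 0.22106923 = 0.328786 (base)
P(M+8) = C(5,4) × 0.52982^1 × 0.47018^4 = 5 × 0.52982 × 0.04887161 = 0.129466
Relative intensity = 0.129466 / 0.328786 × 100 = 39.4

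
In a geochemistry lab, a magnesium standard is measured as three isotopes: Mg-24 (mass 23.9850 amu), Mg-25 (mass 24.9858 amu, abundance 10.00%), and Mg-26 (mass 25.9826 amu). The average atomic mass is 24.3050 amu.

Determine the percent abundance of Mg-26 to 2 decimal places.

The remaining 90.00% is split between Mg-24 (fraction x) and Mg-26 (fraction 0.9000 − x).
Substituting: 23.9850x + 25.9826(0.9000 − x) = 21.80642
(23.9850 − 25.9826)x = -1.57792  ⇒  x = 0.78991, y = 0.11009
Mg-24: 78.99%, Mg-26: 11.01%.

11.01%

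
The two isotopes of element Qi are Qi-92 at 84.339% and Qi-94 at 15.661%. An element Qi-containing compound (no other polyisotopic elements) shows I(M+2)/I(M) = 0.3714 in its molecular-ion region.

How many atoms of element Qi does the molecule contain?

2

With n Qi atoms, P(M+2)/P(M) = C(n,1)·p^(n−1)q / p^n = n·q/p = n · 0.15661/0.84339.
n = 0.3714 × 0.84339/0.15661 = 2.00 ≈ 2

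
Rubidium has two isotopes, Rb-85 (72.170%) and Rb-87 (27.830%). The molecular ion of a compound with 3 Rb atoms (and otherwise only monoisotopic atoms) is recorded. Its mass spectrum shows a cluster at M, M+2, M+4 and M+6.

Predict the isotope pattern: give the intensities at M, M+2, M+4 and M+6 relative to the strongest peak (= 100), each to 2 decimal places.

Expanding (0.72170 + 0.27830)^3:
P(M) = 0.72170^3 = 0.375898
P(M+2) = 3 × 0.72170^2 × 0.27830^1 = 0.434858
P(M+4) = 3 × 0.72170^1 × 0.27830^2 = 0.167689
P(M+6) = 0.27830^3 = 0.021555
The M+2 peak is largest (0.434858); scaling to 100 gives 86.44 : 100.00 : 38.56 : 4.96.

86.44 : 100.00 : 38.56 : 4.96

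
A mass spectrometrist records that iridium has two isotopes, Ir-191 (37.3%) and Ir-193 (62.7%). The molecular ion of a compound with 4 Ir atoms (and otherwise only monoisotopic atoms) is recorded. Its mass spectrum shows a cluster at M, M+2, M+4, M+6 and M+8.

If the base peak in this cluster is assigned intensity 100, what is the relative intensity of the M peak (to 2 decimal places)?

5.26

Term probabilities: M 0.0194, M+2 0.1302, M+4 0.3282, M+6 0.3678, M+8 0.1546. Base peak = M+6.
P(M+6) = C(4,3) × 0.373^1 × 0.627^3 = 4 × 0.3730 × 0.24649188 = 0.367766 (base)
P(M) = C(4,0) × 0.373^4 × 0.627^0 = 1 × 0.01935688 × 1.0000 = 0.019357
Relative intensity = 0.019357 / 0.367766 × 100 = 5.26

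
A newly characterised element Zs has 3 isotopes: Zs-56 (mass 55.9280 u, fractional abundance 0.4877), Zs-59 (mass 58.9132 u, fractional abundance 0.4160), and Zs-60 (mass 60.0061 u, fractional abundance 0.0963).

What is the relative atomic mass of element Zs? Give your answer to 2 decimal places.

Weight each isotope mass by its fractional abundance: 0.4877 × 55.9280 + 0.4160 × 58.9132 + 0.0963 × 60.0061
= 27.27609 + 24.50789 + 5.77859 = 57.56257 u

57.56 u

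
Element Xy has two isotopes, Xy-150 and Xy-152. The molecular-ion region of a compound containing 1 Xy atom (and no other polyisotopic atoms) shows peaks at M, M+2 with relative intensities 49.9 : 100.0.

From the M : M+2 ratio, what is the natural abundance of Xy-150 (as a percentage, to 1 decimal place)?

33.3%

If p is the fraction of Xy that is Xy-150, then I(M+2)/I(M) = [C(1,1)·p^0·(1−p)] / p^1 = 1·(1−p)/p = 100.0/49.9 = 2.0040
(1−p)/p = 2.0040/1 = 2.0040  ⇒  p = 1/(1 + 2.0040) = 0.3329
Xy-150: 33.3%, Xy-152: 66.7%.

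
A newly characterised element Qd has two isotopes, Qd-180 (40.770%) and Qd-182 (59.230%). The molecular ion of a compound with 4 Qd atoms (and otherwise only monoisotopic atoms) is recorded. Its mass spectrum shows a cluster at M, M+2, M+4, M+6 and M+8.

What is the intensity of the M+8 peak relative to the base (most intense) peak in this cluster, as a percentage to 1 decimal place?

35.2%

(0.40770 + 0.59230)^4 gives M 0.0276, M+2 0.1606, M+4 0.3499, M+6 0.3389, M+8 0.1231; the largest is M+4.
P(M+4) = C(4,2) × 0.40770^2 × 0.59230^2 = 6 × 0.16621929 × 0.35081929 = 0.349878 (base)
P(M+8) = C(4,4) × 0.40770^0 × 0.59230^4 = 1 × 1.0000 × 0.12307417 = 0.123074
Relative intensity = 0.123074 / 0.349878 × 100 = 35.2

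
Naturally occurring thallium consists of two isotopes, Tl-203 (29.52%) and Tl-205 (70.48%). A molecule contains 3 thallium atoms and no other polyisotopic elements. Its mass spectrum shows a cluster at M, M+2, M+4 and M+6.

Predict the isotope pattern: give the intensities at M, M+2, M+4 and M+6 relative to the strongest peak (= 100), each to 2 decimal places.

5.85 : 41.88 : 100.00 : 79.58

The 3 Tl atoms are independent, so intensities follow the terms of (0.2952 + 0.7048)^3.
P(M) = 0.2952^3 = 0.025725
P(M+2) = 3 × 0.2952^2 × 0.7048^1 = 0.184255
P(M+4) = 3 × 0.2952^1 × 0.7048^2 = 0.439916
P(M+6) = 0.7048^3 = 0.350104
The M+4 peak is largest (0.439916); scaling to 100 gives 5.85 : 41.88 : 100.00 : 79.58.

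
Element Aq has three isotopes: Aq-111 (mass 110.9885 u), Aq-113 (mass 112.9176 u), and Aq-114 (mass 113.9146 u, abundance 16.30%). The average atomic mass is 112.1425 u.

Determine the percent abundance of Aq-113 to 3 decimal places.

Let x and y be the fractions of Aq-111 and Aq-113. Then x + y = 1 − 0.1630 = 0.8370 and 110.9885x + 112.9176y = 112.1425 − 0.1630×113.9146 = 93.5744202.
Substituting: 110.9885x + 112.9176(0.8370 − x) = 93.5744202
(110.9885 − 112.9176)x = -0.937611  ⇒  x = 0.48604, y = 0.35096
Aq-111: 48.604%, Aq-113: 35.096%.

35.096%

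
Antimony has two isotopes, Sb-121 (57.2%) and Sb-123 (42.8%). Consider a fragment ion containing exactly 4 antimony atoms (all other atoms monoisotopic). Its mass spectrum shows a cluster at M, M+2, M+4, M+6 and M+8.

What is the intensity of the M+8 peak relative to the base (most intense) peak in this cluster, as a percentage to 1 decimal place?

9.3%

Term probabilities: M 0.1070, M+2 0.3204, M+4 0.3596, M+6 0.1794, M+8 0.0336. Base peak = M+4.
P(M+4) = C(4,2) × 0.572^2 × 0.428^2 = 6 × 0.327184 × 0.183184 = 0.359609 (base)
P(M+8) = C(4,4) × 0.572^0 × 0.428^4 = 1 × 1.0000 × 0.03355638 = 0.033556
Relative intensity = 0.033556 / 0.359609 × 100 = 9.3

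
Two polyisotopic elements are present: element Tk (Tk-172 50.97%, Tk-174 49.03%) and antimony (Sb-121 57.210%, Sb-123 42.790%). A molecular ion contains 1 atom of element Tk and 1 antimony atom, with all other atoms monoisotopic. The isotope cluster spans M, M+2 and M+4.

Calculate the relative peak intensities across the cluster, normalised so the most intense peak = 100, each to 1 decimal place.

Element Tk pattern (n=1): 0.5097 : 0.4903
Antimony pattern (n=1): 0.5721 : 0.4279
Convolve the two distributions (both contribute in 2-u steps):
  M: 0.5097×0.5721 = 0.291599
  M+2: 0.5097×0.4279 + 0.4903×0.5721 = 0.498601
  M+4: 0.4903×0.4279 = 0.209799
Scale to base peak (0.498601) = 100: 58.5 : 100.0 : 42.1

58.5 : 100.0 : 42.1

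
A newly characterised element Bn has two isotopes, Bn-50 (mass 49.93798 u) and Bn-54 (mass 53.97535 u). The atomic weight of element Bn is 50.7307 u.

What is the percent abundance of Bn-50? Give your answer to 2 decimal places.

80.37%

With x = fraction of Bn-50 (so Bn-54 is 1 − x):
49.93798·x + 53.97535·(1 − x) = 50.7307
(49.93798 − 53.97535)·x = 50.7307 − 53.97535
x = -3.24465 / -4.03737 = 0.80365 → 80.37% Bn-50, 19.63% Bn-54.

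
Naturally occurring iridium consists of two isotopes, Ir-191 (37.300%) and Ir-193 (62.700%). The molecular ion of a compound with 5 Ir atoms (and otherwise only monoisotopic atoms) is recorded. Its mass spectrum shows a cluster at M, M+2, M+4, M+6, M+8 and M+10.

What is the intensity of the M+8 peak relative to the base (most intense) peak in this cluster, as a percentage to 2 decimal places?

84.05%

Term probabilities: M 0.0072, M+2 0.0607, M+4 0.2040, M+6 0.3429, M+8 0.2882, M+10 0.0969. Base peak = M+6.
P(M+6) = C(5,3) × 0.37300^2 × 0.62700^3 = 10 × 0.139129 × 0.24649188 = 0.342942 (base)
P(M+8) = C(5,4) × 0.37300^1 × 0.62700^4 = 5 × 0.3730 × 0.15455041 = 0.288237
Relative intensity = 0.288237 / 0.342942 × 100 = 84.05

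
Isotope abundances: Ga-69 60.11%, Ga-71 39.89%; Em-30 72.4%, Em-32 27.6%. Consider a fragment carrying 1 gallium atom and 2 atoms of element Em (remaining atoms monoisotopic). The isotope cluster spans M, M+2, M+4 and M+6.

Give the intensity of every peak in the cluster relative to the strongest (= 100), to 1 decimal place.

70.1 : 100.0 : 45.7 : 6.8

Gallium pattern (n=1): 0.6011 : 0.3989
Element Em pattern (n=2): 0.524176 : 0.399648 : 0.076176
Convolve the two distributions (both contribute in 2-u steps):
  M: 0.6011×0.524176 = 0.315082
  M+2: 0.6011×0.399648 + 0.3989×0.524176 = 0.449322
  M+4: 0.6011×0.076176 + 0.3989×0.399648 = 0.205209
  M+6: 0.3989×0.076176 = 0.030387
Scale to base peak (0.449322) = 100: 70.1 : 100.0 : 45.7 : 6.8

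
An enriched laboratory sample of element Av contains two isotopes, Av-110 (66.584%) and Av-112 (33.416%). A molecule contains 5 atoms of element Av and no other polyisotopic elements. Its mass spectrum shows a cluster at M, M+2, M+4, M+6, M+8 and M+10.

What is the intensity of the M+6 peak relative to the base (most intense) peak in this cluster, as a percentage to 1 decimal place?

Term probabilities: M 0.1309, M+2 0.3284, M+4 0.3296, M+6 0.1654, M+8 0.0415, M+10 0.0042. Base peak = M+4.
P(M+4) = C(5,2) × 0.66584^3 × 0.33416^2 = 10 × 0.29519544 × 0.11166291 = 0.329624 (base)
P(M+6) = C(5,3) × 0.66584^2 × 0.33416^3 = 10 × 0.44334291 × 0.03731328 = 0.165426
Relative intensity = 0.165426 / 0.329624 × 100 = 50.2

50.2%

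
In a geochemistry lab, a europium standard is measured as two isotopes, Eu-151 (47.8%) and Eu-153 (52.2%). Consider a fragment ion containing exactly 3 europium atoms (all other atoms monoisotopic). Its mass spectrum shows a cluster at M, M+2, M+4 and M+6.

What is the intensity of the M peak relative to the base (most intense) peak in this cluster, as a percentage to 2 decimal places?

27.95%

Term probabilities: M 0.1092, M+2 0.3578, M+4 0.3907, M+6 0.1422. Base peak = M+4.
P(M+4) = C(3,2) × 0.478^1 × 0.522^2 = 3 × 0.4780 × 0.272484 = 0.390742 (base)
P(M) = C(3,0) × 0.478^3 × 0.522^0 = 1 × 0.10921535 × 1.0000 = 0.109215
Relative intensity = 0.109215 / 0.390742 × 100 = 27.95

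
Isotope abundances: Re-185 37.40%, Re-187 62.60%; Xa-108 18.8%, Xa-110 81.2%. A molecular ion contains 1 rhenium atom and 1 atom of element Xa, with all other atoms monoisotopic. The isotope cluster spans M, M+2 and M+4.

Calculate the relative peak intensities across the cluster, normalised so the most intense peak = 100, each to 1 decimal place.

Rhenium pattern (n=1): 0.3740 : 0.6260
Element Xa pattern (n=1): 0.1880 : 0.8120
Convolve the two distributions (both contribute in 2-u steps):
  M: 0.3740×0.1880 = 0.070312
  M+2: 0.3740×0.8120 + 0.6260×0.1880 = 0.421376
  M+4: 0.6260×0.8120 = 0.508312
Scale to base peak (0.508312) = 100: 13.8 : 82.9 : 100.0

13.8 : 82.9 : 100.0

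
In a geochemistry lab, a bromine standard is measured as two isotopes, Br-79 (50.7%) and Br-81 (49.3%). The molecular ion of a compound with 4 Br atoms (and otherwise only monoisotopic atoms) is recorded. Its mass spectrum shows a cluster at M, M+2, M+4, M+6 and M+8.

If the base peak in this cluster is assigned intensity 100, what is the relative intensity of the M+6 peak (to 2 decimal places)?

Binomial terms of (0.507 + 0.493)^4: M 0.0661, M+2 0.2570, M+4 0.3749, M+6 0.2430, M+8 0.0591 → M+4 is the base peak.
P(M+4) = C(4,2) × 0.507^2 × 0.493^2 = 6 × 0.257049 × 0.243049 = 0.374853 (base)
P(M+6) = C(4,3) × 0.507^1 × 0.493^3 = 4 × 0.5070 × 0.11982316 = 0.243001
Relative intensity = 0.243001 / 0.374853 × 100 = 64.83

64.83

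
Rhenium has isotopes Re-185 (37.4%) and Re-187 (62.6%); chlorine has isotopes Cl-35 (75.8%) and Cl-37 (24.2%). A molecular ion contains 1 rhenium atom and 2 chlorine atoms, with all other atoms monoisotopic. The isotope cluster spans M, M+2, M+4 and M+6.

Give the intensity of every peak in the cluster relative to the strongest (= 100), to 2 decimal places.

43.25 : 100.00 : 50.63 : 7.38

Rhenium pattern (n=1): 0.3740 : 0.6260
Chlorine pattern (n=2): 0.574564 : 0.366872 : 0.058564
Convolve the two distributions (both contribute in 2-u steps):
  M: 0.3740×0.574564 = 0.214887
  M+2: 0.3740×0.366872 + 0.6260×0.574564 = 0.496887
  M+4: 0.3740×0.058564 + 0.6260×0.366872 = 0.251565
  M+6: 0.6260×0.058564 = 0.036661
Scale to base peak (0.496887) = 100: 43.25 : 100.00 : 50.63 : 7.38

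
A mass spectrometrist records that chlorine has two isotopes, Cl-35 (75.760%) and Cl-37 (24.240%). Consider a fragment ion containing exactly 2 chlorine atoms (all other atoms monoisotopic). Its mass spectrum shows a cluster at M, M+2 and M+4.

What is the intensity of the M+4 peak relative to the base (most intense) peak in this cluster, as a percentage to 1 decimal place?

Term probabilities: M 0.5740, M+2 0.3673, M+4 0.0588. Base peak = M.
P(M) = C(2,0) × 0.75760^2 × 0.24240^0 = 1 × 0.57395776 × 1.0000 = 0.573958 (base)
P(M+4) = C(2,2) × 0.75760^0 × 0.24240^2 = 1 × 1.0000 × 0.05875776 = 0.058758
Relative intensity = 0.058758 / 0.573958 × 100 = 10.2

10.2%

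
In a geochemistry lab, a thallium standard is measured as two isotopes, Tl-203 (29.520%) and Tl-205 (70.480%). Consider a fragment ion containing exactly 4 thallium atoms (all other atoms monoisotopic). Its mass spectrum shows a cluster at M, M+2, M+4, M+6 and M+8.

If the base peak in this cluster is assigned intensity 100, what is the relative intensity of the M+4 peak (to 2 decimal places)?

Binomial terms of (0.29520 + 0.70480)^4: M 0.0076, M+2 0.0725, M+4 0.2597, M+6 0.4134, M+8 0.2468 → M+6 is the base peak.
P(M+6) = C(4,3) × 0.29520^1 × 0.70480^3 = 4 × 0.2952 × 0.35010449 = 0.413403 (base)
P(M+4) = C(4,2) × 0.29520^2 × 0.70480^2 = 6 × 0.08714304 × 0.49674304 = 0.259726
Relative intensity = 0.259726 / 0.413403 × 100 = 62.83

62.83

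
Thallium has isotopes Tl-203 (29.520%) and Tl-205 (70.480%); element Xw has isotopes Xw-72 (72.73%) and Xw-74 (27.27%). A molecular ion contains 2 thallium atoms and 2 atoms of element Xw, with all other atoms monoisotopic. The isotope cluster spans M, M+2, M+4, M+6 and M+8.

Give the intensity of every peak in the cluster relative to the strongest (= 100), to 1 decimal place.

Thallium pattern (n=2): 0.08714304 : 0.41611392 : 0.49674304
Element Xw pattern (n=2): 0.52896529 : 0.39666942 : 0.07436529
Convolve the two distributions (both contribute in 2-u steps):
  M: 0.08714304×0.52896529 = 0.046096
  M+2: 0.08714304×0.39666942 + 0.41611392×0.52896529 = 0.254677
  M+4: 0.08714304×0.07436529 + 0.41611392×0.39666942 + 0.49674304×0.52896529 = 0.434300
  M+6: 0.41611392×0.07436529 + 0.49674304×0.39666942 = 0.227987
  M+8: 0.49674304×0.07436529 = 0.036940
Scale to base peak (0.434300) = 100: 10.6 : 58.6 : 100.0 : 52.5 : 8.5

10.6 : 58.6 : 100.0 : 52.5 : 8.5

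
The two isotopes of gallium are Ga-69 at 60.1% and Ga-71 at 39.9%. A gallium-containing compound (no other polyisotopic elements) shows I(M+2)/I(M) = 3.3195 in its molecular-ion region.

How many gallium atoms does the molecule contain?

5

With n Ga atoms, P(M+2)/P(M) = C(n,1)·p^(n−1)q / p^n = n·q/p = n · 0.399/0.601.
n = 3.3195 × 0.601/0.399 = 5.00 ≈ 5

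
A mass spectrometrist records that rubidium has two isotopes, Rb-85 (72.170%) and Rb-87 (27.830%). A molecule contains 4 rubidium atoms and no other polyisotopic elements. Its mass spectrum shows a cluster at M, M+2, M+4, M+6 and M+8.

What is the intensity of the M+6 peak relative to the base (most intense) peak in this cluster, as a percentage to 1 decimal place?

(0.72170 + 0.27830)^4 gives M 0.2713, M+2 0.4184, M+4 0.2420, M+6 0.0622, M+8 0.0060; the largest is M+2.
P(M+2) = C(4,1) × 0.72170^3 × 0.27830^1 = 4 × 0.37589809 × 0.2783 = 0.418450 (base)
P(M+6) = C(4,3) × 0.72170^1 × 0.27830^3 = 4 × 0.7217 × 0.02155458 = 0.062224
Relative intensity = 0.062224 / 0.418450 × 100 = 14.9

14.9%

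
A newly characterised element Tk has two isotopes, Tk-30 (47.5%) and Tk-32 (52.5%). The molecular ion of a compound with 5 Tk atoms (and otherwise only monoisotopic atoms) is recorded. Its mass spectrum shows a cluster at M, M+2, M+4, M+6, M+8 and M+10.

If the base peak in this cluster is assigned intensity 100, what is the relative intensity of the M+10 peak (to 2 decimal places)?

12.22

(0.475 + 0.525)^5 gives M 0.0242, M+2 0.1336, M+4 0.2954, M+6 0.3265, M+8 0.1804, M+10 0.0399; the largest is M+6.
P(M+6) = C(5,3) × 0.475^2 × 0.525^3 = 10 × 0.225625 × 0.14470313 = 0.326486 (base)
P(M+10) = C(5,5) × 0.475^0 × 0.525^5 = 1 × 1.0000 × 0.0398838 = 0.039884
Relative intensity = 0.039884 / 0.326486 × 100 = 12.22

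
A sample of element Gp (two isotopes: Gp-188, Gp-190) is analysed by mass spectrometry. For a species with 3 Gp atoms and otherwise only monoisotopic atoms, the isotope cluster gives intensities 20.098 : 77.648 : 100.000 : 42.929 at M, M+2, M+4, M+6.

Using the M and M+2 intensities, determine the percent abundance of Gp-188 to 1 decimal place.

43.7%

If p is the fraction of Gp that is Gp-188, then I(M+2)/I(M) = [C(3,1)·p^2·(1−p)] / p^3 = 3·(1−p)/p = 77.648/20.098 = 3.8635
(1−p)/p = 3.8635/3 = 1.2878  ⇒  p = 1/(1 + 1.2878) = 0.4371
Gp-188: 43.7%, Gp-190: 56.3%.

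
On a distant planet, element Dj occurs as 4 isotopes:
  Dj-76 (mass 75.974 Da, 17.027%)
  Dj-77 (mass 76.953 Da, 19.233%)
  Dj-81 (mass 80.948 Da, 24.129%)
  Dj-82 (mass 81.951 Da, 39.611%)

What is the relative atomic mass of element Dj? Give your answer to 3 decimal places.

79.730 Da

Weight each isotope mass by its fractional abundance: 0.17027 × 75.974 + 0.19233 × 76.953 + 0.24129 × 80.948 + 0.39611 × 81.951
= 12.9361 + 14.8004 + 19.5319 + 32.4616 = 79.7300 Da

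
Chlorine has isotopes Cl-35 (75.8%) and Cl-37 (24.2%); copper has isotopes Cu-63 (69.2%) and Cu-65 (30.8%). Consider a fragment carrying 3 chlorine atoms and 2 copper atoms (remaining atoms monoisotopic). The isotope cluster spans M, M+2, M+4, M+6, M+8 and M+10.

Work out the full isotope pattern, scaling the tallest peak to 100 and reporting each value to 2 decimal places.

54.11 : 100.00 : 73.40 : 26.76 : 4.85 : 0.35

Chlorine pattern (n=3): 0.43551951 : 0.41713346 : 0.13317454 : 0.01417249
Copper pattern (n=2): 0.478864 : 0.426272 : 0.094864
Convolve the two distributions (both contribute in 2-u steps):
  M: 0.43551951×0.478864 = 0.208555
  M+2: 0.43551951×0.426272 + 0.41713346×0.478864 = 0.385400
  M+4: 0.43551951×0.094864 + 0.41713346×0.426272 + 0.13317454×0.478864 = 0.282900
  M+6: 0.41713346×0.094864 + 0.13317454×0.426272 + 0.01417249×0.478864 = 0.103126
  M+8: 0.13317454×0.094864 + 0.01417249×0.426272 = 0.018675
  M+10: 0.01417249×0.094864 = 0.001344
Scale to base peak (0.385400) = 100: 54.11 : 100.00 : 73.40 : 26.76 : 4.85 : 0.35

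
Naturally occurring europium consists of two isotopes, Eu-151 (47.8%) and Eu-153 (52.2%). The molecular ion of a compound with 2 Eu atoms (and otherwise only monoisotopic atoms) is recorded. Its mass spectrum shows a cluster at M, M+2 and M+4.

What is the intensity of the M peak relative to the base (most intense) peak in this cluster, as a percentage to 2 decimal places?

Binomial terms of (0.478 + 0.522)^2: M 0.2285, M+2 0.4990, M+4 0.2725 → M+2 is the base peak.
P(M+2) = C(2,1) × 0.478^1 × 0.522^1 = 2 × 0.4780 × 0.5220 = 0.499032 (base)
P(M) = C(2,0) × 0.478^2 × 0.522^0 = 1 × 0.228484 × 1.0000 = 0.228484
Relative intensity = 0.228484 / 0.499032 × 100 = 45.79

45.79%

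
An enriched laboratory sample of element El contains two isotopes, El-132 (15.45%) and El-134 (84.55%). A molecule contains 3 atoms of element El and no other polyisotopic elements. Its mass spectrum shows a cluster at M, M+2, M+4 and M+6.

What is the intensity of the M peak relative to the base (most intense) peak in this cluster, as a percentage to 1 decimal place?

Term probabilities: M 0.0037, M+2 0.0605, M+4 0.3313, M+6 0.6044. Base peak = M+6.
P(M+6) = C(3,3) × 0.1545^0 × 0.8455^3 = 1 × 1.0000 × 0.6044228 = 0.604423 (base)
P(M) = C(3,0) × 0.1545^3 × 0.8455^0 = 1 × 0.00368795 × 1.0000 = 0.003688
Relative intensity = 0.003688 / 0.604423 × 100 = 0.6

0.6%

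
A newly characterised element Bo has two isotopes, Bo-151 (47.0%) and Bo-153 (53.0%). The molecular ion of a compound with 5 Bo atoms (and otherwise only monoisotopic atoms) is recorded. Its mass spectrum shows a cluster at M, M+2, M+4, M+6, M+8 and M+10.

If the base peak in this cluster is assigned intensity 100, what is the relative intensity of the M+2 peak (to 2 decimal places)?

Term probabilities: M 0.0229, M+2 0.1293, M+4 0.2916, M+6 0.3289, M+8 0.1854, M+10 0.0418. Base peak = M+6.
P(M+6) = C(5,3) × 0.470^2 × 0.530^3 = 10 × 0.2209 × 0.148877 = 0.328869 (base)
P(M+2) = C(5,1) × 0.470^4 × 0.530^1 = 5 × 0.04879681 × 0.5300 = 0.129312
Relative intensity = 0.129312 / 0.328869 × 100 = 39.32

39.32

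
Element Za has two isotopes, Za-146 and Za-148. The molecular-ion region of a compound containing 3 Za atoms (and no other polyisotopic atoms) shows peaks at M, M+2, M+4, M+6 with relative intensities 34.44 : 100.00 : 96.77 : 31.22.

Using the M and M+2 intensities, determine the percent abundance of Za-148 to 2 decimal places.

49.18%

Let p = fractional abundance of Za-146. I(M+2)/I(M) = [C(3,1)·p^2·(1−p)] / p^3 = 3·(1−p)/p = 100.00/34.44 = 2.9036
(1−p)/p = 2.9036/3 = 0.9679  ⇒  p = 1/(1 + 0.9679) = 0.5082
Za-146: 50.82%, Za-148: 49.18%.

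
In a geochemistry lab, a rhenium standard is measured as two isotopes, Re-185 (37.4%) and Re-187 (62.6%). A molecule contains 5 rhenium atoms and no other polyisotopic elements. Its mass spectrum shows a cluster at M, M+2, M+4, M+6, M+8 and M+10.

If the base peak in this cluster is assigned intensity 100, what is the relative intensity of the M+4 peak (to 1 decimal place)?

Binomial terms of (0.374 + 0.626)^5: M 0.0073, M+2 0.0612, M+4 0.2050, M+6 0.3431, M+8 0.2872, M+10 0.0961 → M+6 is the base peak.
P(M+6) = C(5,3) × 0.374^2 × 0.626^3 = 10 × 0.139876 × 0.24531438 = 0.343136 (base)
P(M+4) = C(5,2) × 0.374^3 × 0.626^2 = 10 × 0.05231362 × 0.391876 = 0.205005
Relative intensity = 0.205005 / 0.343136 × 100 = 59.7

59.7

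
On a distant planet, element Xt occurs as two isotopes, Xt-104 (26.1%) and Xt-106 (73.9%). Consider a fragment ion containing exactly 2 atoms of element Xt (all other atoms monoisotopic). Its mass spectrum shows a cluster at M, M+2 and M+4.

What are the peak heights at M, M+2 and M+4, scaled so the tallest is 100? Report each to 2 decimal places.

Expanding (0.261 + 0.739)^2:
P(M) = 0.261^2 = 0.068121
P(M+2) = 2 × 0.261^1 × 0.739^1 = 0.385758
P(M+4) = 0.739^2 = 0.546121
The M+4 peak is largest (0.546121); scaling to 100 gives 12.47 : 70.64 : 100.00.

12.47 : 70.64 : 100.00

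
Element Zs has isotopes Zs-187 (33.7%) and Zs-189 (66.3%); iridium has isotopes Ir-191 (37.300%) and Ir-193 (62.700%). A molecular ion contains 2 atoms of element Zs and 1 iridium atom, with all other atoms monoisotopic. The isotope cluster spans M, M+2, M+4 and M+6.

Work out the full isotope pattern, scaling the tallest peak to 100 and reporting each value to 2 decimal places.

Element Zs pattern (n=2): 0.113569 : 0.446862 : 0.439569
Iridium pattern (n=1): 0.3730 : 0.6270
Convolve the two distributions (both contribute in 2-u steps):
  M: 0.113569×0.3730 = 0.042361
  M+2: 0.113569×0.6270 + 0.446862×0.3730 = 0.237887
  M+4: 0.446862×0.6270 + 0.439569×0.3730 = 0.444142
  M+6: 0.439569×0.6270 = 0.275610
Scale to base peak (0.444142) = 100: 9.54 : 53.56 : 100.00 : 62.05

9.54 : 53.56 : 100.00 : 62.05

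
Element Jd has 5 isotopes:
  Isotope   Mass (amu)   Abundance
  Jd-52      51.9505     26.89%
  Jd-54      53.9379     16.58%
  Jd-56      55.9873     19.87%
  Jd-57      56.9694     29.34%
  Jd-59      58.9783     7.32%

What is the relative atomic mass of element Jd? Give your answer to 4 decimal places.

55.0691 amu

Average mass = Σ (abundance × isotope mass) = 0.2689 × 51.9505 + 0.1658 × 53.9379 + 0.1987 × 55.9873 + 0.2934 × 56.9694 + 0.0732 × 58.9783
= 13.96949 + 8.94290 + 11.12468 + 16.71482 + 4.31721 = 55.06910 amu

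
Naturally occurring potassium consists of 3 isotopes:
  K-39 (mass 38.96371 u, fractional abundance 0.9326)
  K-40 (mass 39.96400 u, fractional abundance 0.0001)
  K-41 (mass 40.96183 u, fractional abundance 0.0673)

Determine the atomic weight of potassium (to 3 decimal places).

39.098 u

Average mass = Σ (abundance × isotope mass) = 0.9326 × 38.96371 + 0.0001 × 39.96400 + 0.0673 × 40.96183
= 36.337556 + 0.003996 + 2.756731 = 39.098283 u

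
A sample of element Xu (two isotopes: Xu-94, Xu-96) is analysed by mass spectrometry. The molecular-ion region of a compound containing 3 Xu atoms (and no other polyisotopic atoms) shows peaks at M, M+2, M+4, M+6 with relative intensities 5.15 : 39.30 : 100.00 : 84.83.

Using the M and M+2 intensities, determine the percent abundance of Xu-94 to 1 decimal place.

28.2%

Write p for the Xu-94 fraction. I(M+2)/I(M) = [C(3,1)·p^2·(1−p)] / p^3 = 3·(1−p)/p = 39.30/5.15 = 7.6311
(1−p)/p = 7.6311/3 = 2.5437  ⇒  p = 1/(1 + 2.5437) = 0.2822
Xu-94: 28.2%, Xu-96: 71.8%.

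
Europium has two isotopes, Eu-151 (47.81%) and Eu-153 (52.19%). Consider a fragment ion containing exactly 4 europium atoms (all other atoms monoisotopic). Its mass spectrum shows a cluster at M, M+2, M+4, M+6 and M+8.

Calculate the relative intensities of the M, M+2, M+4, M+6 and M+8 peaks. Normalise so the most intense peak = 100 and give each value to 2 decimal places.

13.99 : 61.07 : 100.00 : 72.77 : 19.86

Each Eu atom is independently Eu-151 (p = 0.4781) or Eu-153 (q = 0.5219); the cluster is the binomial expansion (p + q)^4.
P(M) = 0.4781^4 = 0.052249
P(M+2) = 4 × 0.4781^3 × 0.5219^1 = 0.228141
P(M+4) = 6 × 0.4781^2 × 0.5219^2 = 0.373563
P(M+6) = 4 × 0.4781^1 × 0.5219^3 = 0.271857
P(M+8) = 0.5219^4 = 0.074191
The M+4 peak is largest (0.373563); scaling to 100 gives 13.99 : 61.07 : 100.00 : 72.77 : 19.86.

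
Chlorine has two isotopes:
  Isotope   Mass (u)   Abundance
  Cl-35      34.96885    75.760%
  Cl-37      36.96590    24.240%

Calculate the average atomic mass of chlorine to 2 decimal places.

35.45 u

Average mass = Σ (abundance × isotope mass) = 0.75760 × 34.96885 + 0.24240 × 36.96590
= 26.492401 + 8.960534 = 35.452935 u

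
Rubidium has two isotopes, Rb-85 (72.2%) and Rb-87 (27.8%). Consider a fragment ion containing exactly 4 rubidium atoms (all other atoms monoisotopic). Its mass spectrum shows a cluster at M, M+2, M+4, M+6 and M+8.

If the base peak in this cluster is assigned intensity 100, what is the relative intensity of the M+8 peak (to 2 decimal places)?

Term probabilities: M 0.2717, M+2 0.4185, M+4 0.2417, M+6 0.0620, M+8 0.0060. Base peak = M+2.
P(M+2) = C(4,1) × 0.722^3 × 0.278^1 = 4 × 0.37636705 × 0.2780 = 0.418520 (base)
P(M+8) = C(4,4) × 0.722^0 × 0.278^4 = 1 × 1.0000 × 0.00597282 = 0.005973
Relative intensity = 0.005973 / 0.418520 × 100 = 1.43

1.43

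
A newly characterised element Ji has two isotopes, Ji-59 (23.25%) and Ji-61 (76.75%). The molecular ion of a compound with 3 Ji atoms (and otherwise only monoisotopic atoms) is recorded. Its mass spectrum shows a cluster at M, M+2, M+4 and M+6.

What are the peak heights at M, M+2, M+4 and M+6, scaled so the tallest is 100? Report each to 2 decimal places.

Expanding (0.2325 + 0.7675)^3:
P(M) = 0.2325^3 = 0.012568
P(M+2) = 3 × 0.2325^2 × 0.7675^1 = 0.124465
P(M+4) = 3 × 0.2325^1 × 0.7675^2 = 0.410867
P(M+6) = 0.7675^3 = 0.452101
The M+6 peak is largest (0.452101); scaling to 100 gives 2.78 : 27.53 : 90.88 : 100.00.

2.78 : 27.53 : 90.88 : 100.00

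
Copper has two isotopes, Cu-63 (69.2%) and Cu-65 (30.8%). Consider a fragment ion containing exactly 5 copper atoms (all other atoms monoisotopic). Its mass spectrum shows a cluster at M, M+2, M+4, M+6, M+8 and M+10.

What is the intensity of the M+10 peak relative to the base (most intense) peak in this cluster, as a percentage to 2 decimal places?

0.78%

Term probabilities: M 0.1587, M+2 0.3531, M+4 0.3144, M+6 0.1399, M+8 0.0311, M+10 0.0028. Base peak = M+2.
P(M+2) = C(5,1) × 0.692^4 × 0.308^1 = 5 × 0.22931073 × 0.3080 = 0.353139 (base)
P(M+10) = C(5,5) × 0.692^0 × 0.308^5 = 1 × 1.0000 × 0.00277175 = 0.002772
Relative intensity = 0.002772 / 0.353139 × 100 = 0.78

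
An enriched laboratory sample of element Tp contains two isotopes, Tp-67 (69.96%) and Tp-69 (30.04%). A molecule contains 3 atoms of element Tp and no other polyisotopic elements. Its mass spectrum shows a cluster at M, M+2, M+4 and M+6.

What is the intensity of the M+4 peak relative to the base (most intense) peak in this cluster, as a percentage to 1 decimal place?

42.9%

Term probabilities: M 0.3424, M+2 0.4411, M+4 0.1894, M+6 0.0271. Base peak = M+2.
P(M+2) = C(3,1) × 0.6996^2 × 0.3004^1 = 3 × 0.48944016 × 0.3004 = 0.441083 (base)
P(M+4) = C(3,2) × 0.6996^1 × 0.3004^2 = 3 × 0.6996 × 0.09024016 = 0.189396
Relative intensity = 0.189396 / 0.441083 × 100 = 42.9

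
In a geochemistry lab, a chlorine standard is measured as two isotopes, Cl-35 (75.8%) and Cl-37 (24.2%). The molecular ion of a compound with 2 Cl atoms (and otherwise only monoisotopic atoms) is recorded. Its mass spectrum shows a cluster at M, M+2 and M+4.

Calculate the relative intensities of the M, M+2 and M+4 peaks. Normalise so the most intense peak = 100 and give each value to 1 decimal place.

Expanding (0.758 + 0.242)^2:
P(M) = 0.758^2 = 0.574564
P(M+2) = 2 × 0.758^1 × 0.242^1 = 0.366872
P(M+4) = 0.242^2 = 0.058564
The M peak is largest (0.574564); scaling to 100 gives 100.0 : 63.9 : 10.2.

100.0 : 63.9 : 10.2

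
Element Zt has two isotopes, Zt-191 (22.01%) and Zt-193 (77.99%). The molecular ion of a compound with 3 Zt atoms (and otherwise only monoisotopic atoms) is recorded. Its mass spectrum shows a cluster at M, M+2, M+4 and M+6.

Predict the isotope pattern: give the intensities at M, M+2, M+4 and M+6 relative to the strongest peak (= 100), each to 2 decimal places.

2.25 : 23.89 : 84.66 : 100.00

Expanding (0.2201 + 0.7799)^3:
P(M) = 0.2201^3 = 0.010663
P(M+2) = 3 × 0.2201^2 × 0.7799^1 = 0.113344
P(M+4) = 3 × 0.2201^1 × 0.7799^2 = 0.401624
P(M+6) = 0.7799^3 = 0.474370
The M+6 peak is largest (0.474370); scaling to 100 gives 2.25 : 23.89 : 84.66 : 100.00.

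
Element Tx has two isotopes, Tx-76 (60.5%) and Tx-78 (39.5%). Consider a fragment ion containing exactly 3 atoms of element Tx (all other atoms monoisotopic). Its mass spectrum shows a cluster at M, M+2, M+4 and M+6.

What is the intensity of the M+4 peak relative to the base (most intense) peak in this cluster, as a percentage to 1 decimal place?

(0.605 + 0.395)^3 gives M 0.2214, M+2 0.4337, M+4 0.2832, M+6 0.0616; the largest is M+2.
P(M+2) = C(3,1) × 0.605^2 × 0.395^1 = 3 × 0.366025 × 0.3950 = 0.433740 (base)
P(M+4) = C(3,2) × 0.605^1 × 0.395^2 = 3 × 0.6050 × 0.156025 = 0.283185
Relative intensity = 0.283185 / 0.433740 × 100 = 65.3

65.3%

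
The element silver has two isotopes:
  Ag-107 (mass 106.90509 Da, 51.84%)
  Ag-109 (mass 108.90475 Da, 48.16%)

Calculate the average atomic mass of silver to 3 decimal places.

Weight each isotope mass by its fractional abundance: 0.5184 × 106.90509 + 0.4816 × 108.90475
= 55.419599 + 52.448528 = 107.868127 Da

107.868 Da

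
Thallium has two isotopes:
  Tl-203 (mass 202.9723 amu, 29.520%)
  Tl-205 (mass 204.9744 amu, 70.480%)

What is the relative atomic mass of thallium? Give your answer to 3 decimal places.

Ar = Σ fᵢ·mᵢ = 0.29520 × 202.9723 + 0.70480 × 204.9744
= 59.91742 + 144.46596 = 204.38338 amu

204.383 amu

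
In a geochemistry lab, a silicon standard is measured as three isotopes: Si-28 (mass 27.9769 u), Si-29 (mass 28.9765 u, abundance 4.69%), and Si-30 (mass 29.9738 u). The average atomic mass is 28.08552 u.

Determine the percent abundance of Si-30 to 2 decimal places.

The remaining 95.31% is split between Si-28 (fraction x) and Si-30 (fraction 0.9531 − x).
Substituting: 27.9769x + 29.9738(0.9531 − x) = 26.72652215
(27.9769 − 29.9738)x = -1.84150663  ⇒  x = 0.92218, y = 0.03092
Si-28: 92.22%, Si-30: 3.09%.

3.09%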